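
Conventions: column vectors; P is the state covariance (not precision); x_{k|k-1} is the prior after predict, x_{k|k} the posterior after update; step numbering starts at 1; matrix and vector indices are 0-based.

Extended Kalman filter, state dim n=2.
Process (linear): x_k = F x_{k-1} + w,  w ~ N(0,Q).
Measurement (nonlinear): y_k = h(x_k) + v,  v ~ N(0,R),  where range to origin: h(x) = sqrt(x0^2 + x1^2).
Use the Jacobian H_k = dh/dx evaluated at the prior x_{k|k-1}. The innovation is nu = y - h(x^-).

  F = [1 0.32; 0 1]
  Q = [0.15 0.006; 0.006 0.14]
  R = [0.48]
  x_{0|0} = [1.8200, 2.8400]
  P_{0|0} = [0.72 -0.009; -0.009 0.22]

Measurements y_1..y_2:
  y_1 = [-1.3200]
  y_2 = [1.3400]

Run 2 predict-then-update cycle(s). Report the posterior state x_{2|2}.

x_post = [0.1792, 1.3947]

step 1: x^-=[2.7288, 2.8400]  P^-=[0.8868 0.0674; 0.0674 0.3600]  H_jac=[0.6928 0.7211]  S=[1.1602]  K=[0.5714; 0.2640]  nu=[-5.2585]  x^+=[-0.2761, 1.4518]  P^+=[0.5079 -0.1076; -0.1076 0.2791]
step 2: x^-=[0.1884, 1.4518]  P^-=[0.6176 -0.0123; -0.0123 0.4191]  H_jac=[0.1287 0.9917]  S=[0.8993]  K=[0.0748; 0.4604]  nu=[-0.1240]  x^+=[0.1792, 1.3947]  P^+=[0.6126 -0.0433; -0.0433 0.2285]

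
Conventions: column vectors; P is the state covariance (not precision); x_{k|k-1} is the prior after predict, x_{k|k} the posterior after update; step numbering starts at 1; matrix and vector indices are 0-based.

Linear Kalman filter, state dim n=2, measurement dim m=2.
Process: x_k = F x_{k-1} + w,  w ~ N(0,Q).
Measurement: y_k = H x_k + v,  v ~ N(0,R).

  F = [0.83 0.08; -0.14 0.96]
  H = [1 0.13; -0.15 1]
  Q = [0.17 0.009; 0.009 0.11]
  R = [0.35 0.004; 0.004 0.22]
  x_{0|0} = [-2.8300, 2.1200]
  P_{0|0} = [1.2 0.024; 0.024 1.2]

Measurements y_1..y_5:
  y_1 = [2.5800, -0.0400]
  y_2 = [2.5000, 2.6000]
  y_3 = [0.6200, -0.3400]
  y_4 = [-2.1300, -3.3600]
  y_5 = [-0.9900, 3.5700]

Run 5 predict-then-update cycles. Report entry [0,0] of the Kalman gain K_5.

K[0,0] = 0.4389

step 1: x^-=[-2.1793, 2.4314]  P^-=[1.0075 -0.0194; -0.0194 1.2330]  S=[1.3733 -0.0059; -0.0059 1.4815]  K=[0.7313 -0.1122; 0.1061 0.8347]  nu=[4.4432, -2.7983]  x^+=[1.3842, 0.5674]  P^+=[0.2534 0.0162; 0.0162 0.1865]
step 2: x^-=[1.1943, 0.3510]  P^-=[0.3479 0.0066; 0.0066 0.2825]  S=[0.7044 -0.0050; -0.0050 0.5083]  K=[0.4945 -0.0848; 0.0655 0.5544]  nu=[1.2601, 2.4282]  x^+=[1.6116, 1.7796]  P^+=[0.1716 0.0091; 0.0091 0.1236]
step 3: x^-=[1.4800, 1.4828]  P^-=[0.2902 0.0057; 0.0057 0.2248]  S=[0.6455 -0.0047; -0.0047 0.4497]  K=[0.4501 -0.0794; 0.0577 0.4987]  nu=[-1.0527, -1.6008]  x^+=[1.1333, 0.6237]  P^+=[0.1562 0.0078; 0.0078 0.1111]
step 4: x^-=[0.9905, 0.4401]  P^-=[0.2794 0.0055; 0.0055 0.2134]  S=[0.6344 -0.0048; -0.0048 0.4380]  K=[0.4409 -0.0783; 0.0560 0.4859]  nu=[-3.1777, -3.6515]  x^+=[-0.1245, -1.5122]  P^+=[0.1530 0.0075; 0.0075 0.1082]
step 5: x^-=[-0.2243, -1.4342]  P^-=[0.2771 0.0054; 0.0054 0.2107]  S=[0.6321 -0.0049; -0.0049 0.4354]  K=[0.4389 -0.0781; 0.0556 0.4828]  nu=[-0.5793, 4.9706]  x^+=[-0.8670, 0.9335]  P^+=[0.1523 0.0074; 0.0074 0.1076]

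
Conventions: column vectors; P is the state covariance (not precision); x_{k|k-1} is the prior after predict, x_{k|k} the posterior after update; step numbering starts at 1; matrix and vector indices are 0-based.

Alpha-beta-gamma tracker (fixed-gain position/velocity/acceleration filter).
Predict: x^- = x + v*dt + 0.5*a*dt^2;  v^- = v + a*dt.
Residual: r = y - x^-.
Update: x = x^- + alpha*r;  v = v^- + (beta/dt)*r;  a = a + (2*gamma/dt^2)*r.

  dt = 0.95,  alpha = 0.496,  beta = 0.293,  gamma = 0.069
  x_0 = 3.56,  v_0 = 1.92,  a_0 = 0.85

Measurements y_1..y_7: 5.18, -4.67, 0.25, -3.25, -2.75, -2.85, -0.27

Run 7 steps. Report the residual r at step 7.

resid = 8.1165

step 1: x_pred=5.7676  r=-0.5876  x^+=5.4761  v^+=2.5463  a^+=0.7602
step 2: x_pred=8.2381  r=-12.9081  x^+=1.8357  v^+=-0.7127  a^+=-1.2136
step 3: x_pred=0.6110  r=-0.3610  x^+=0.4319  v^+=-1.9770  a^+=-1.2688
step 4: x_pred=-2.0187  r=-1.2313  x^+=-2.6294  v^+=-3.5621  a^+=-1.4571
step 5: x_pred=-6.6709  r=3.9209  x^+=-4.7261  v^+=-3.7370  a^+=-0.8575
step 6: x_pred=-8.6633  r=5.8133  x^+=-5.7799  v^+=-2.7587  a^+=0.0314
step 7: x_pred=-8.3865  r=8.1165  x^+=-4.3607  v^+=-0.2256  a^+=1.2725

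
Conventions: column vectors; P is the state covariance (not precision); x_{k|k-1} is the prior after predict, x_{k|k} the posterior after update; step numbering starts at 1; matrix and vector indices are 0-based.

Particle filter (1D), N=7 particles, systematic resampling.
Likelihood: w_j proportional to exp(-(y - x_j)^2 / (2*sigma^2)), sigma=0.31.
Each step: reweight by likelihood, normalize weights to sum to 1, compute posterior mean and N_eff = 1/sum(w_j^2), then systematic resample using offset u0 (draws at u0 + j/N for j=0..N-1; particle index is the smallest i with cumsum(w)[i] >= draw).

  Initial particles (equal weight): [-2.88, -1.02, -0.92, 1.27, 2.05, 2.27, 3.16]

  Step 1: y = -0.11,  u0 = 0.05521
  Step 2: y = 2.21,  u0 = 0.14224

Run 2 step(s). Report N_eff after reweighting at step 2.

step 1: w=[0.0000, 0.2898, 0.7091, 0.0011, 0.0000, 0.0000, 0.0000]  mean=-0.9466  Neff=1.7040  idx=[1, 1, 2, 2, 2, 2, 2]
step 2: w=[0.0072, 0.0072, 0.1971, 0.1971, 0.1971, 0.1971, 0.1971]  mean=-0.9214  Neff=5.1445  idx=[2, 3, 4, 4, 5, 6, 6]

N_eff = 5.1445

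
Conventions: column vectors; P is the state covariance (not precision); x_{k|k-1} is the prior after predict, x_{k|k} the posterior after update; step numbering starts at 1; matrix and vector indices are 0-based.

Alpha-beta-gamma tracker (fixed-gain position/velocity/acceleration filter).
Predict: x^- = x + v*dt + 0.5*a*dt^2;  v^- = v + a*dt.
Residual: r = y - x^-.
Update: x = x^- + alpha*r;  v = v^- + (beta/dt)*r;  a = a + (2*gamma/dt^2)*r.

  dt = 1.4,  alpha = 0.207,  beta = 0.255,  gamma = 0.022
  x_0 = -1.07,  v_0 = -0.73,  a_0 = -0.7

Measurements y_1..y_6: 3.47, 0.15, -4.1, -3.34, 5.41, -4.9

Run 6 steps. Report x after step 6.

step 1: x_pred=-2.7780  r=6.2480  x^+=-1.4847  v^+=-0.5720  a^+=-0.5597
step 2: x_pred=-2.8340  r=2.9840  x^+=-2.2163  v^+=-0.8121  a^+=-0.4928
step 3: x_pred=-3.8361  r=-0.2639  x^+=-3.8907  v^+=-1.5500  a^+=-0.4987
step 4: x_pred=-6.5495  r=3.2095  x^+=-5.8851  v^+=-1.6636  a^+=-0.4266
step 5: x_pred=-8.6322  r=14.0422  x^+=-5.7255  v^+=0.2968  a^+=-0.1114
step 6: x_pred=-5.4191  r=0.5191  x^+=-5.3116  v^+=0.2354  a^+=-0.0997

x_post = -5.3116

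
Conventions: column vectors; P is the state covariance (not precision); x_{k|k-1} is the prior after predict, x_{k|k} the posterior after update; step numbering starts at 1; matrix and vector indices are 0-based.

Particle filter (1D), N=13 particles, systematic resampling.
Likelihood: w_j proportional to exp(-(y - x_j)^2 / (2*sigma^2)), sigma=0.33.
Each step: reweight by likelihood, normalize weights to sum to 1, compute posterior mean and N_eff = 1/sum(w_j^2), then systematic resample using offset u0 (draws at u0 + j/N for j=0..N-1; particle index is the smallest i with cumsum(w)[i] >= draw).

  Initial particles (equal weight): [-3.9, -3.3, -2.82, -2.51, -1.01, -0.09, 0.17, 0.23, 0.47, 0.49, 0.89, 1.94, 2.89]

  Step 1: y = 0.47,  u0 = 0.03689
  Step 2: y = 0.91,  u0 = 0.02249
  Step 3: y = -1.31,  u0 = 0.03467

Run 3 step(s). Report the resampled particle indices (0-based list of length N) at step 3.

resampled_idx = [0, 0, 0, 0, 0, 0, 0, 0, 0, 0, 0, 0, 4]

step 1: w=[0.0000, 0.0000, 0.0000, 0.0000, 0.0000, 0.0577, 0.1610, 0.1868, 0.2434, 0.2429, 0.1083, 0.0000, 0.0000]  mean=0.3949  Neff=5.1525  idx=[5, 6, 6, 7, 7, 8, 8, 8, 9, 9, 9, 9, 10]
step 2: w=[0.0023, 0.0183, 0.0183, 0.0271, 0.0271, 0.0930, 0.0930, 0.0930, 0.1006, 0.1006, 0.1006, 0.1006, 0.2257]  mean=0.5476  Neff=8.3689  idx=[2, 5, 5, 6, 7, 8, 9, 9, 10, 11, 12, 12, 12]
step 3: w=[0.9214, 0.0103, 0.0103, 0.0103, 0.0103, 0.0074, 0.0074, 0.0074, 0.0074, 0.0074, 0.0000, 0.0000, 0.0000]  mean=0.1943  Neff=1.1768  idx=[0, 0, 0, 0, 0, 0, 0, 0, 0, 0, 0, 0, 4]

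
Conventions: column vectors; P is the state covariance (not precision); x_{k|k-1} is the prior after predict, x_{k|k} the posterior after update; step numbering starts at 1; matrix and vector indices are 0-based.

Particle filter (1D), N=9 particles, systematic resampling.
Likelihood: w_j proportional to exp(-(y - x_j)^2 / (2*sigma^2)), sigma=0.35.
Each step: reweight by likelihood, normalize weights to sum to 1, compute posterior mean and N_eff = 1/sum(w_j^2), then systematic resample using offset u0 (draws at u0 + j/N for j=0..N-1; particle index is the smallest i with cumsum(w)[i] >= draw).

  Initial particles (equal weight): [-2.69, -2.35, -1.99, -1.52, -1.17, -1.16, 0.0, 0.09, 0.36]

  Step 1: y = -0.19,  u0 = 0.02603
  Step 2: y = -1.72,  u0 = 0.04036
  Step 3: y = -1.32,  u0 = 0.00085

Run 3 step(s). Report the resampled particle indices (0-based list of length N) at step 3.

step 1: w=[0.0000, 0.0000, 0.0000, 0.0004, 0.0103, 0.0112, 0.4490, 0.3778, 0.1514]  mean=0.0629  Neff=2.7215  idx=[6, 6, 6, 6, 6, 7, 7, 7, 8]
step 2: w=[0.1717, 0.1717, 0.1717, 0.1717, 0.1717, 0.0469, 0.0469, 0.0469, 0.0006]  mean=0.0129  Neff=6.4926  idx=[0, 0, 1, 2, 2, 3, 4, 4, 6]
step 3: w=[0.1195, 0.1195, 0.1195, 0.1195, 0.1195, 0.1195, 0.1195, 0.1195, 0.0438]  mean=0.0039  Neff=8.6057  idx=[0, 0, 1, 2, 3, 4, 5, 6, 7]

resampled_idx = [0, 0, 1, 2, 3, 4, 5, 6, 7]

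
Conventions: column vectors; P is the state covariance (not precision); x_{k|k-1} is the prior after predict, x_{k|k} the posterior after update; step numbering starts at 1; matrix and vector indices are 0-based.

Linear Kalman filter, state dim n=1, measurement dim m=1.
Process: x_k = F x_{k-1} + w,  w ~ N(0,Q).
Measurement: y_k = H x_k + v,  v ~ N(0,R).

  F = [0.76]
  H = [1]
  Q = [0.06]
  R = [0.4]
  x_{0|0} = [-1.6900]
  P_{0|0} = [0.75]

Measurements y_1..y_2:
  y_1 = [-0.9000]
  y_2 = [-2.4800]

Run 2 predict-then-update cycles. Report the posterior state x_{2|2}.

step 1: x^-=[-1.2844]  P^-=[0.4932]  S=[0.8932]  K=[0.5522]  nu=[0.3844]  x^+=[-1.0721]  P^+=[0.2209]
step 2: x^-=[-0.8148]  P^-=[0.1876]  S=[0.5876]  K=[0.3192]  nu=[-1.6652]  x^+=[-1.3464]  P^+=[0.1277]

x_post = [-1.3464]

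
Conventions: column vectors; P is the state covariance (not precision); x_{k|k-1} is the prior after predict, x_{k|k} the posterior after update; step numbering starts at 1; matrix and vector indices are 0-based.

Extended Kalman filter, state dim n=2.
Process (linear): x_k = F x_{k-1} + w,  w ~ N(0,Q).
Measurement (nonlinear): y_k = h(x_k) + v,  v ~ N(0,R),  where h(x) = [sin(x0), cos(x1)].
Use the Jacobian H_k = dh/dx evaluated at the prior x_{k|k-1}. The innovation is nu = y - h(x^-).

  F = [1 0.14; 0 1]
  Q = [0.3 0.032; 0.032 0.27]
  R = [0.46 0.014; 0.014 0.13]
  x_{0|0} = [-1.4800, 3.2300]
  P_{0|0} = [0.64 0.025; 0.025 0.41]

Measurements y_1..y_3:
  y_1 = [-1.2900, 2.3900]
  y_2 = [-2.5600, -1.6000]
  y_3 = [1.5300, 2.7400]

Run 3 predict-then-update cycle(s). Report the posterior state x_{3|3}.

x_post = [-2.0435, 4.7847]

step 1: x^-=[-1.0278, 3.2300]  P^-=[0.9550 0.1144; 0.1144 0.6800]  H_jac=[0.5167 0.0000; 0.0000 0.0883]  S=[0.7150 0.0192; 0.0192 0.1353]  K=[0.6908 -0.0235; 0.0710 0.4337]  nu=[-0.4338, 3.3861]  x^+=[-1.4070, 4.6676]  P^+=[0.6144 0.0750; 0.0750 0.6498]
step 2: x^-=[-0.7535, 4.6676]  P^-=[0.9481 0.1979; 0.1979 0.9198]  H_jac=[0.7293 0.0000; 0.0000 0.9990]  S=[0.9642 0.1582; 0.1582 1.0479]  K=[0.7035 0.0825; 0.0060 0.8759]  nu=[-1.8758, -1.5552]  x^+=[-2.2015, 3.2941]  P^+=[0.4453 0.0206; 0.0206 0.1141]
step 3: x^-=[-1.7403, 3.2941]  P^-=[0.7533 0.0686; 0.0686 0.3841]  H_jac=[-0.1687 0.0000; 0.0000 0.1519]  S=[0.4814 0.0122; 0.0122 0.1389]  K=[-0.2665 0.0985; -0.0348 0.4233]  nu=[2.5157, 3.7284]  x^+=[-2.0435, 4.7847]  P^+=[0.7185 0.0597; 0.0597 0.3590]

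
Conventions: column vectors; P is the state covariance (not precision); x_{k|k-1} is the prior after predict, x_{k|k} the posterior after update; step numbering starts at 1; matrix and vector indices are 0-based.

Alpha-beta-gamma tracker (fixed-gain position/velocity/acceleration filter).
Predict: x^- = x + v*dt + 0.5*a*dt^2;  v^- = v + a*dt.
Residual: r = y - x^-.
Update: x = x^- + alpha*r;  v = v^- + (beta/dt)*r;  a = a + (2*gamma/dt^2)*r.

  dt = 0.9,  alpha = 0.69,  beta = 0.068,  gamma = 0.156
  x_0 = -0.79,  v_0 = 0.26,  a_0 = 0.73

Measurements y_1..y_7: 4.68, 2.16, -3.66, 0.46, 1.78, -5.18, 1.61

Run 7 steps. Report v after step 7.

v_post = -7.5703

step 1: x_pred=-0.2604  r=4.9403  x^+=3.1485  v^+=1.2903  a^+=2.6329
step 2: x_pred=5.3761  r=-3.2161  x^+=3.1570  v^+=3.4169  a^+=1.3942
step 3: x_pred=6.7969  r=-10.4569  x^+=-0.4184  v^+=3.8816  a^+=-2.6337
step 4: x_pred=2.0084  r=-1.5484  x^+=0.9400  v^+=1.3943  a^+=-3.2301
step 5: x_pred=0.8867  r=0.8933  x^+=1.5031  v^+=-1.4453  a^+=-2.8860
step 6: x_pred=-0.9665  r=-4.2135  x^+=-3.8738  v^+=-4.3610  a^+=-4.5090
step 7: x_pred=-9.6249  r=11.2349  x^+=-1.8728  v^+=-7.5703  a^+=-0.1815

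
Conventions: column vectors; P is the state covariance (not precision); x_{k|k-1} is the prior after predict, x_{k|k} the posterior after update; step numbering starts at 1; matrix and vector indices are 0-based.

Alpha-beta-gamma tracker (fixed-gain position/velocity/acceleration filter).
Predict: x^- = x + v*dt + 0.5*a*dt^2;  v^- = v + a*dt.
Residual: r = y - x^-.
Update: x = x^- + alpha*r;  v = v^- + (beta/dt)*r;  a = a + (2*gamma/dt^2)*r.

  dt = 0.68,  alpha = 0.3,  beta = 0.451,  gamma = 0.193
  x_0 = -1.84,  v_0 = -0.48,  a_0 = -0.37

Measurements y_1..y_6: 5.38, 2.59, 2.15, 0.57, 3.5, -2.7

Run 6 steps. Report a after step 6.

step 1: x_pred=-2.2519  r=7.6319  x^+=0.0376  v^+=4.3302  a^+=6.0010
step 2: x_pred=4.3696  r=-1.7796  x^+=3.8357  v^+=7.2305  a^+=4.5154
step 3: x_pred=9.7964  r=-7.6464  x^+=7.5025  v^+=5.2296  a^+=-1.8676
step 4: x_pred=10.6269  r=-10.0569  x^+=7.6098  v^+=-2.7104  a^+=-10.2629
step 5: x_pred=3.3939  r=0.1061  x^+=3.4258  v^+=-9.6188  a^+=-10.1743
step 6: x_pred=-5.4674  r=2.7674  x^+=-4.6371  v^+=-14.7020  a^+=-7.8642

a_post = -7.8642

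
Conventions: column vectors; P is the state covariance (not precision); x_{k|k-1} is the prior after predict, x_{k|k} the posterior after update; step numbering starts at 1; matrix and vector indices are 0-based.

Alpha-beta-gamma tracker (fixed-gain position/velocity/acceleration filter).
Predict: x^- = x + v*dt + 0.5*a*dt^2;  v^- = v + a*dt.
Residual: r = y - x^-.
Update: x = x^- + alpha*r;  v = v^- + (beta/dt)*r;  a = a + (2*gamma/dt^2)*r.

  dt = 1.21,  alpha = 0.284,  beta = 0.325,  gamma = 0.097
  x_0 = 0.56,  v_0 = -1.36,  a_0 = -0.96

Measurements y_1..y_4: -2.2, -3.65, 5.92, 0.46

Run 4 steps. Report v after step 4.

v_post = 2.9322

step 1: x_pred=-1.7884  r=-0.4116  x^+=-1.9053  v^+=-2.6322  a^+=-1.0145
step 2: x_pred=-5.8329  r=2.1829  x^+=-5.2129  v^+=-3.2734  a^+=-0.7253
step 3: x_pred=-9.7048  r=15.6248  x^+=-5.2673  v^+=0.0457  a^+=1.3451
step 4: x_pred=-4.2274  r=4.6874  x^+=-2.8962  v^+=2.9322  a^+=1.9662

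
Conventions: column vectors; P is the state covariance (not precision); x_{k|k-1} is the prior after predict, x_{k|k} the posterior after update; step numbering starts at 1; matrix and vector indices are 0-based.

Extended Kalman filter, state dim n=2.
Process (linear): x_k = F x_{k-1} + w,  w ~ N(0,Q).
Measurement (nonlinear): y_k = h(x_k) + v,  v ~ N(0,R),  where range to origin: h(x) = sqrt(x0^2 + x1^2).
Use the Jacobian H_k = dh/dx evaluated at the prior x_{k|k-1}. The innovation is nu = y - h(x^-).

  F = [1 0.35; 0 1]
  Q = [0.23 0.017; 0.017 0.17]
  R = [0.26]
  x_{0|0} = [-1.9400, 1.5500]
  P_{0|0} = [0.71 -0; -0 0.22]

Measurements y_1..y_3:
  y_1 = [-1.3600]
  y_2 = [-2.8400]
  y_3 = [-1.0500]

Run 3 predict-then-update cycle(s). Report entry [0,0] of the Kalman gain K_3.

K[0,0] = -0.5826

step 1: x^-=[-1.3975, 1.5500]  P^-=[0.9669 0.0940; 0.0940 0.3900]  H_jac=[-0.6696 0.7427]  S=[0.8152]  K=[-0.7086; 0.2781]  nu=[-3.4470]  x^+=[1.0451, 0.5914]  P^+=[0.5576 0.2547; 0.2547 0.3270]
step 2: x^-=[1.2521, 0.5914]  P^-=[1.0059 0.3861; 0.3861 0.4970]  H_jac=[0.9042 0.4271]  S=[1.4713]  K=[0.7303; 0.3815]  nu=[-4.2248]  x^+=[-1.8331, -1.0205]  P^+=[0.2213 -0.0239; -0.0239 0.2828]
step 3: x^-=[-2.1903, -1.0205]  P^-=[0.4692 0.0921; 0.0921 0.4528]  H_jac=[-0.9064 -0.4223]  S=[0.7968]  K=[-0.5826; -0.3448]  nu=[-3.4664]  x^+=[-0.1708, 0.1746]  P^+=[0.1988 -0.0679; -0.0679 0.3581]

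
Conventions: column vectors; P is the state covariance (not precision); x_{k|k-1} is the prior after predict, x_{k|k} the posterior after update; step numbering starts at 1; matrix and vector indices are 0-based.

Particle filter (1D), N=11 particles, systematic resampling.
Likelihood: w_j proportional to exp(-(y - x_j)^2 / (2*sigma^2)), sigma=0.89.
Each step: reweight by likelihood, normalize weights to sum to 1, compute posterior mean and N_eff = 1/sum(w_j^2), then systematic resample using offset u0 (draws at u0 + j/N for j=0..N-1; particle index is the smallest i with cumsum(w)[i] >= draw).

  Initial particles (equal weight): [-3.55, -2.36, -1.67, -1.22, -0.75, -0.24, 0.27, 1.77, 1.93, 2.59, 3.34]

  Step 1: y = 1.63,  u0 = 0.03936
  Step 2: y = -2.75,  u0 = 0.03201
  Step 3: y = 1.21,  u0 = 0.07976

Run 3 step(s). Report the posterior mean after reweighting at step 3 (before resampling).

post_mean = -0.1495

step 1: w=[0.0000, 0.0000, 0.0003, 0.0019, 0.0090, 0.0354, 0.1002, 0.3181, 0.3042, 0.1800, 0.0508]  mean=1.7950  Neff=4.1654  idx=[5, 6, 7, 7, 7, 8, 8, 8, 8, 9, 9]
step 2: w=[0.8553, 0.1442, 0.0001, 0.0001, 0.0001, 0.0000, 0.0000, 0.0000, 0.0000, 0.0000, 0.0000]  mean=-0.1654  Neff=1.3293  idx=[0, 0, 0, 0, 0, 0, 0, 0, 0, 0, 1]
step 3: w=[0.0822, 0.0822, 0.0822, 0.0822, 0.0822, 0.0822, 0.0822, 0.0822, 0.0822, 0.0822, 0.1775]  mean=-0.1495  Neff=10.0845  idx=[0, 2, 3, 4, 5, 6, 7, 8, 9, 10, 10]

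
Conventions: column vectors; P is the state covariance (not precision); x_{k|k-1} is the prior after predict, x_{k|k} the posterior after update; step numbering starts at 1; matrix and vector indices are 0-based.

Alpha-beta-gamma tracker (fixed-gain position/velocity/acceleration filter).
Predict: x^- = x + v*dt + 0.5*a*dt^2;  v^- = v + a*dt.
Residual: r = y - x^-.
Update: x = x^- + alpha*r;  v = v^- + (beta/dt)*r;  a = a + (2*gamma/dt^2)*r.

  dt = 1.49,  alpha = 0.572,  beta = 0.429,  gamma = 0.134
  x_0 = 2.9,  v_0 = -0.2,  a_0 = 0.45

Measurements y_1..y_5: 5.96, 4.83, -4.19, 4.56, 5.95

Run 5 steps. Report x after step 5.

x_post = 3.2144

step 1: x_pred=3.1015  r=2.8585  x^+=4.7366  v^+=1.2935  a^+=0.7951
step 2: x_pred=7.5465  r=-2.7165  x^+=5.9926  v^+=1.6960  a^+=0.4671
step 3: x_pred=9.0383  r=-13.2283  x^+=1.4717  v^+=-1.4166  a^+=-1.1297
step 4: x_pred=-1.8931  r=6.4531  x^+=1.7981  v^+=-1.2419  a^+=-0.3507
step 5: x_pred=-0.4417  r=6.3917  x^+=3.2144  v^+=0.0758  a^+=0.4208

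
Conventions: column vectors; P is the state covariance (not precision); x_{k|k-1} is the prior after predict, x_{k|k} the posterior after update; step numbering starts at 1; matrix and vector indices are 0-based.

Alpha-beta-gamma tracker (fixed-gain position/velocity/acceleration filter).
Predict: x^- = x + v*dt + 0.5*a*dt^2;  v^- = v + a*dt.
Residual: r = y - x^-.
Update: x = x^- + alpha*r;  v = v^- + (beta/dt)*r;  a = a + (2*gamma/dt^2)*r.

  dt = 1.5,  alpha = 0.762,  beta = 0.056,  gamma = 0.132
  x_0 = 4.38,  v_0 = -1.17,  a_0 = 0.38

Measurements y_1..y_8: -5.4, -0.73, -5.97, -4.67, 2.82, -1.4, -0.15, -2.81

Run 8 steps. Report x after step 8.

step 1: x_pred=3.0525  r=-8.4525  x^+=-3.3883  v^+=-0.9156  a^+=-0.6118
step 2: x_pred=-5.4499  r=4.7199  x^+=-1.8533  v^+=-1.6570  a^+=-0.0580
step 3: x_pred=-4.4040  r=-1.5660  x^+=-5.5973  v^+=-1.8024  a^+=-0.2417
step 4: x_pred=-8.5728  r=3.9028  x^+=-5.5989  v^+=-2.0192  a^+=0.2162
step 5: x_pred=-8.3845  r=11.2045  x^+=0.1533  v^+=-1.2766  a^+=1.5309
step 6: x_pred=-0.0393  r=-1.3607  x^+=-1.0762  v^+=0.9689  a^+=1.3712
step 7: x_pred=1.9199  r=-2.0699  x^+=0.3426  v^+=2.9485  a^+=1.1284
step 8: x_pred=6.0348  r=-8.8448  x^+=-0.7049  v^+=4.3108  a^+=0.0906

x_post = -0.7049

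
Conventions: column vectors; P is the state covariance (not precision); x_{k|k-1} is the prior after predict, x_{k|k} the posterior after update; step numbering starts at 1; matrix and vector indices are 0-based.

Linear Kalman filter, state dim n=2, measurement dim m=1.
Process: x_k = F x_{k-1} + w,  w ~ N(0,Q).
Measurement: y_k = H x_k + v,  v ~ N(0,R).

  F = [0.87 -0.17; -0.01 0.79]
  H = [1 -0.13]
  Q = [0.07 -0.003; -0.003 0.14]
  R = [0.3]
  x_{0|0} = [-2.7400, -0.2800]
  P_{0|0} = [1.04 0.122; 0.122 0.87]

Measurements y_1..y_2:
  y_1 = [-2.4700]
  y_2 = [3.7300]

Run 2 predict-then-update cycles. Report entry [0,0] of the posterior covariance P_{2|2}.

step 1: x^-=[-2.3362, -0.1938]  P^-=[0.8462 -0.0448; -0.0448 0.6811]  S=[1.1694]  K=[0.7286; -0.1141]  nu=[-0.1590]  x^+=[-2.4520, -0.1757]  P^+=[0.2254 0.0524; 0.0524 0.6659]
step 2: x^-=[-2.1034, -0.1143]  P^-=[0.2444 -0.0583; -0.0583 0.5548]  S=[0.5689]  K=[0.4429; -0.2293]  nu=[5.8186]  x^+=[0.4734, -1.4484]  P^+=[0.1328 -0.0006; -0.0006 0.5249]

P_post[0,0] = 0.1328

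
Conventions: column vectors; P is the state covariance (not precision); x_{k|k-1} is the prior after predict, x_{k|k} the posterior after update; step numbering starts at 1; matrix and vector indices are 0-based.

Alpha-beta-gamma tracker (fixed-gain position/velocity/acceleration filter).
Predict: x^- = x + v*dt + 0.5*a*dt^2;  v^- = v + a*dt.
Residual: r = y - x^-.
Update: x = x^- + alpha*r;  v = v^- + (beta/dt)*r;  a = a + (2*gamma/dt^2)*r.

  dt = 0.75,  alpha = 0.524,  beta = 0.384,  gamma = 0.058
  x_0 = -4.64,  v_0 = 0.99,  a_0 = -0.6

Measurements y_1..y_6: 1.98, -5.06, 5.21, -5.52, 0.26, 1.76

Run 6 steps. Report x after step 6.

step 1: x_pred=-4.0663  r=6.0463  x^+=-0.8980  v^+=3.6357  a^+=0.6469
step 2: x_pred=2.0107  r=-7.0707  x^+=-1.6944  v^+=0.5006  a^+=-0.8113
step 3: x_pred=-1.5470  r=6.7570  x^+=1.9936  v^+=3.3518  a^+=0.5822
step 4: x_pred=4.6712  r=-10.1912  x^+=-0.6690  v^+=-1.4295  a^+=-1.5195
step 5: x_pred=-2.1684  r=2.4284  x^+=-0.8959  v^+=-1.3257  a^+=-1.0187
step 6: x_pred=-2.1767  r=3.9367  x^+=-0.1139  v^+=-0.0741  a^+=-0.2068

x_post = -0.1139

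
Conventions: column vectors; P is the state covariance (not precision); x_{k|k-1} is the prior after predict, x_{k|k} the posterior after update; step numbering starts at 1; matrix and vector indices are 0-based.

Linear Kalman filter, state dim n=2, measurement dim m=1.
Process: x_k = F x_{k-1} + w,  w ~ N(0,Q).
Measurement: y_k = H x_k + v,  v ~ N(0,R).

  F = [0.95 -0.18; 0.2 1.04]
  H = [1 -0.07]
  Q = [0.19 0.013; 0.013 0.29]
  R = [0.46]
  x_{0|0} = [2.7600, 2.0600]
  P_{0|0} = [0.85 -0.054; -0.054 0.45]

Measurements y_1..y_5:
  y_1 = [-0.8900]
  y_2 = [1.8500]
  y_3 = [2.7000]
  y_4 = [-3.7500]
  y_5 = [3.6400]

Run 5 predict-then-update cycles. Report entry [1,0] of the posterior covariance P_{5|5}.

step 1: x^-=[2.2512, 2.6944]  P^-=[0.9902 0.0389; 0.0389 0.7883]  S=[1.4486]  K=[0.6817; -0.0113]  nu=[-2.9526]  x^+=[0.2385, 2.7277]  P^+=[0.3171 0.0500; 0.0500 0.7881]
step 2: x^-=[-0.2644, 2.8845]  P^-=[0.4846 -0.0267; -0.0267 1.1759]  S=[0.9541]  K=[0.5099; -0.1143]  nu=[2.3163]  x^+=[0.9166, 2.6198]  P^+=[0.2366 0.0289; 0.0289 1.1634]
step 3: x^-=[0.3992, 2.9080]  P^-=[0.4313 -0.1323; -0.1323 1.5698]  S=[0.9175]  K=[0.4802; -0.2640]  nu=[2.5043]  x^+=[1.6017, 2.2468]  P^+=[0.2198 -0.0160; -0.0160 1.5059]
step 4: x^-=[1.1172, 2.6570]  P^-=[0.4426 -0.2424; -0.2424 1.9209]  S=[0.9460]  K=[0.4858; -0.3984]  nu=[-4.6812]  x^+=[-1.1571, 4.5220]  P^+=[0.2193 -0.0593; -0.0593 1.7707]
step 5: x^-=[-1.9132, 4.4715]  P^-=[0.4656 -0.3333; -0.3333 2.1893]  S=[0.9830]  K=[0.4974; -0.4949]  nu=[5.8662]  x^+=[1.0046, 1.5681]  P^+=[0.2224 -0.0913; -0.0913 1.9485]

P_post[1,0] = -0.0913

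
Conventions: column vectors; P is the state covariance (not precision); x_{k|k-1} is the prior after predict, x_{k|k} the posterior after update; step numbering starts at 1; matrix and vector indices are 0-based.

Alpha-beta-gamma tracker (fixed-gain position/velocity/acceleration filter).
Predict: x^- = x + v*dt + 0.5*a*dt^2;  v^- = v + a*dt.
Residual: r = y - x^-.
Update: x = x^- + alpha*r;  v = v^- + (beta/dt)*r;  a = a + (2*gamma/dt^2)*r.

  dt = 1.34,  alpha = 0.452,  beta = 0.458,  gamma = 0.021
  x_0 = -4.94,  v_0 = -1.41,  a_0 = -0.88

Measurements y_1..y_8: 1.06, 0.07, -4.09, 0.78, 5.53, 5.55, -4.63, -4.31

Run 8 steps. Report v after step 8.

step 1: x_pred=-7.6195  r=8.6795  x^+=-3.6963  v^+=0.3774  a^+=-0.6770
step 2: x_pred=-3.7985  r=3.8685  x^+=-2.0499  v^+=0.7924  a^+=-0.5865
step 3: x_pred=-1.5146  r=-2.5754  x^+=-2.6787  v^+=-0.8737  a^+=-0.6467
step 4: x_pred=-4.4301  r=5.2101  x^+=-2.0752  v^+=0.0404  a^+=-0.5249
step 5: x_pred=-2.4922  r=8.0222  x^+=1.1338  v^+=2.0790  a^+=-0.3372
step 6: x_pred=3.6170  r=1.9330  x^+=4.4907  v^+=2.2878  a^+=-0.2920
step 7: x_pred=7.2942  r=-11.9242  x^+=1.9045  v^+=-2.1791  a^+=-0.5709
step 8: x_pred=-1.5280  r=-2.7820  x^+=-2.7855  v^+=-3.8949  a^+=-0.6360

v_post = -3.8949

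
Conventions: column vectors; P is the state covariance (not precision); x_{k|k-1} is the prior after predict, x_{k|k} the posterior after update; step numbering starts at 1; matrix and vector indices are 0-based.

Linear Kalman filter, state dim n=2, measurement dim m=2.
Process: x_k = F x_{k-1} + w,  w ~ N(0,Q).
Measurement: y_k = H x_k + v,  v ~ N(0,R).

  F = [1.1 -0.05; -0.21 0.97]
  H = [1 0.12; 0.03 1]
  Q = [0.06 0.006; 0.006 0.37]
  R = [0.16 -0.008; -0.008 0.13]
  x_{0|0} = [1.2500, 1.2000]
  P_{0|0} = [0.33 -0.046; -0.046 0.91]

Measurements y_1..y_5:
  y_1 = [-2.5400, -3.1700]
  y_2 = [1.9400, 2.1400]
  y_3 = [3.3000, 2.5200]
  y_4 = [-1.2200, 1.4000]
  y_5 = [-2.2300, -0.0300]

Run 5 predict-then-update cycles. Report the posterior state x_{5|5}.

x_post = [-1.0248, 0.1927]

step 1: x^-=[1.3150, 0.9015]  P^-=[0.4666 -0.1639; -0.1639 1.2595]  S=[0.6054 -0.0074; -0.0074 1.3801]  K=[0.7370 -0.1047; -0.0100 0.9090]  nu=[-3.9632, -4.1109]  x^+=[-1.1754, -2.7956]  P^+=[0.1215 -0.0232; -0.0232 0.1189]
step 2: x^-=[-1.1532, -2.4649]  P^-=[0.2099 -0.0528; -0.0528 0.4967]  S=[0.3644 0.0049; 0.0049 0.6237]  K=[0.5597 -0.0790; 0.0080 0.7937]  nu=[3.3889, 4.6395]  x^+=[0.3774, 1.2447]  P^+=[0.0923 -0.0175; -0.0175 0.1036]
step 3: x^-=[0.3529, 1.1282]  P^-=[0.1739 -0.0392; -0.0392 0.4787]  S=[0.3313 0.0153; 0.0153 0.6065]  K=[0.5137 -0.0690; 0.0187 0.7869]  nu=[2.8117, 1.3813]  x^+=[1.7019, 2.2675]  P^+=[0.0846 -0.0156; -0.0156 0.1026]
step 4: x^-=[1.7587, 1.8421]  P^-=[0.1644 -0.0354; -0.0354 0.4766]  S=[0.3227 0.0186; 0.0186 0.6047]  K=[0.4999 -0.0657; 0.0223 0.7858]  nu=[-3.1998, -0.4949]  x^+=[0.1916, 1.3819]  P^+=[0.0823 -0.0150; -0.0150 0.1024]
step 5: x^-=[0.1417, 1.3002]  P^-=[0.1615 -0.0342; -0.0342 0.4761]  S=[0.3202 0.0197; 0.0197 0.6042]  K=[0.4956 -0.0647; 0.0234 0.7855]  nu=[-2.5277, -1.3345]  x^+=[-1.0248, 0.1927]  P^+=[0.0816 -0.0148; -0.0148 0.1024]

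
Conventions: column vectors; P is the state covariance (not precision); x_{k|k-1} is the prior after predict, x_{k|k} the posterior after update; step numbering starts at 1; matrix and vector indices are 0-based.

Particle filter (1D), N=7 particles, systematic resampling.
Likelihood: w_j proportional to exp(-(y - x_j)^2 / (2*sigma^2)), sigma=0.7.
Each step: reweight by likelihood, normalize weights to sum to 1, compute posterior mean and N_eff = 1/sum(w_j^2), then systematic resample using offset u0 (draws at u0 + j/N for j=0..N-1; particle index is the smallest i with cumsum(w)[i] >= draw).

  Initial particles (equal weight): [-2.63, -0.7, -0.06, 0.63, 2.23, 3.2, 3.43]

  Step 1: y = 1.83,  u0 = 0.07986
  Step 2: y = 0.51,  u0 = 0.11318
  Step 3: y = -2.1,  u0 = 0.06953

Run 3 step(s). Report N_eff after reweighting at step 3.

step 1: w=[0.0000, 0.0011, 0.0197, 0.1733, 0.6397, 0.1110, 0.0553]  mean=2.0784  Neff=2.1976  idx=[3, 4, 4, 4, 4, 4, 5]
step 2: w=[0.8009, 0.0397, 0.0397, 0.0397, 0.0397, 0.0397, 0.0005]  mean=0.9490  Neff=1.5400  idx=[0, 0, 0, 0, 0, 1, 5]
step 3: w=[0.2000, 0.2000, 0.2000, 0.2000, 0.2000, 0.0000, 0.0000]  mean=0.6300  Neff=5.0000  idx=[0, 1, 1, 2, 3, 3, 4]

N_eff = 5.0000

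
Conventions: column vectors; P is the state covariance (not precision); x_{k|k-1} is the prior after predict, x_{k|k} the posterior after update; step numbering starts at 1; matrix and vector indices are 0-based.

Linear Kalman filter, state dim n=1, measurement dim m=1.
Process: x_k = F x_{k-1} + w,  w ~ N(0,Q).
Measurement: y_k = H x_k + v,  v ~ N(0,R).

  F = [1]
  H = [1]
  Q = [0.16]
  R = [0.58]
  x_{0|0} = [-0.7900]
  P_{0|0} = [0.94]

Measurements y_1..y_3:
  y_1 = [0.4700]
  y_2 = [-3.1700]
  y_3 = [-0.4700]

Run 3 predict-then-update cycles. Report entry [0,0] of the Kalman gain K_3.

step 1: x^-=[-0.7900]  P^-=[1.1000]  S=[1.6800]  K=[0.6548]  nu=[1.2600]  x^+=[0.0350]  P^+=[0.3798]
step 2: x^-=[0.0350]  P^-=[0.5398]  S=[1.1198]  K=[0.4820]  nu=[-3.2050]  x^+=[-1.5099]  P^+=[0.2796]
step 3: x^-=[-1.5099]  P^-=[0.4396]  S=[1.0196]  K=[0.4311]  nu=[1.0399]  x^+=[-1.0616]  P^+=[0.2501]

K[0,0] = 0.4311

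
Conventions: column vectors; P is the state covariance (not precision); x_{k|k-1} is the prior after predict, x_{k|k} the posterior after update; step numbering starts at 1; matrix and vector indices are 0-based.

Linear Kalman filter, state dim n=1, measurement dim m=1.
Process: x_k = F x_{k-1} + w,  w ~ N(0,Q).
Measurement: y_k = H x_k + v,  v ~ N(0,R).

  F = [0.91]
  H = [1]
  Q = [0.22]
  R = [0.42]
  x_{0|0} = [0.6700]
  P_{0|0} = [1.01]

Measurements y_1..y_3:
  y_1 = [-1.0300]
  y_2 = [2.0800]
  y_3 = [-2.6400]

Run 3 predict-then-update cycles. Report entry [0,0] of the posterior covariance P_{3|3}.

P_post[0,0] = 0.2058

step 1: x^-=[0.6097]  P^-=[1.0564]  S=[1.4764]  K=[0.7155]  nu=[-1.6397]  x^+=[-0.5635]  P^+=[0.3005]
step 2: x^-=[-0.5128]  P^-=[0.4689]  S=[0.8889]  K=[0.5275]  nu=[2.5928]  x^+=[0.8549]  P^+=[0.2215]
step 3: x^-=[0.7779]  P^-=[0.4035]  S=[0.8235]  K=[0.4900]  nu=[-3.4179]  x^+=[-0.8967]  P^+=[0.2058]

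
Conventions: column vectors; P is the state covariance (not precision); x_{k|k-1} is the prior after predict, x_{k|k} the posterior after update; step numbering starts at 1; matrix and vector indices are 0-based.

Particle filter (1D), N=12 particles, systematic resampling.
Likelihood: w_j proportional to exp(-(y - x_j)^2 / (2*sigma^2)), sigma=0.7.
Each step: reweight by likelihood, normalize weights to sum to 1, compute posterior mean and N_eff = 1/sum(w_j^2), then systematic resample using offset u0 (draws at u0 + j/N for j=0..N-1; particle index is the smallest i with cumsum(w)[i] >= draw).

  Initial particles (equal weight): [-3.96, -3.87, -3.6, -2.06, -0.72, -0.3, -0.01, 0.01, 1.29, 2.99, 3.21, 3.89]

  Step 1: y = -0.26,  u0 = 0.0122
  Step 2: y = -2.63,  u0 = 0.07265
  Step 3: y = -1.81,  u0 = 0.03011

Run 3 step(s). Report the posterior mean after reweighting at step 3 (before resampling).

post_mean = -0.6832

step 1: w=[0.0000, 0.0000, 0.0000, 0.0097, 0.2124, 0.2632, 0.2473, 0.2447, 0.0227, 0.0000, 0.0000, 0.0000]  mean=-0.2225  Neff=4.2366  idx=[4, 4, 4, 5, 5, 5, 6, 6, 6, 7, 7, 7]
step 2: w=[0.2702, 0.2702, 0.2702, 0.0439, 0.0439, 0.0439, 0.0101, 0.0101, 0.0101, 0.0091, 0.0091, 0.0091]  mean=-0.6231  Neff=4.4381  idx=[0, 0, 0, 1, 1, 1, 2, 2, 2, 3, 5, 10]
step 3: w=[0.1023, 0.1023, 0.1023, 0.1023, 0.1023, 0.1023, 0.1023, 0.1023, 0.1023, 0.0336, 0.0336, 0.0117]  mean=-0.6832  Neff=10.3449  idx=[0, 1, 1, 2, 3, 4, 5, 5, 6, 7, 8, 9]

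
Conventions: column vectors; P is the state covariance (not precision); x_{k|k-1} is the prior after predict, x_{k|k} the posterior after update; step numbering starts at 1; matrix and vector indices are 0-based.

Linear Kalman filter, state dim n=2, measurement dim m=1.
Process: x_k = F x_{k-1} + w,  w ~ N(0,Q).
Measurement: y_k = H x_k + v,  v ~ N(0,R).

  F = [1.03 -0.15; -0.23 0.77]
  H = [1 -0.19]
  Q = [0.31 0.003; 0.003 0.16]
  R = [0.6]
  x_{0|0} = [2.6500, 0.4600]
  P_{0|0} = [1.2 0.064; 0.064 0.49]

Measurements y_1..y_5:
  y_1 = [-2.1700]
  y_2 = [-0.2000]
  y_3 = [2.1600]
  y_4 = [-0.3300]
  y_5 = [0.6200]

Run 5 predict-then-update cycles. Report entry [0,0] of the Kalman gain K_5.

K[0,0] = 0.5130

step 1: x^-=[2.6605, -0.2553]  P^-=[1.5743 -0.2849; -0.2849 0.4913]  S=[2.3003]  K=[0.7079; -0.1644]  nu=[-4.8790]  x^+=[-0.7935, 0.5470]  P^+=[0.4215 -0.0171; -0.0171 0.4291]
step 2: x^-=[-0.8993, 0.6037]  P^-=[0.7721 -0.1606; -0.1606 0.4428]  S=[1.4491]  K=[0.5539; -0.1689]  nu=[0.8140]  x^+=[-0.4485, 0.4662]  P^+=[0.3276 -0.0250; -0.0250 0.4015]
step 3: x^-=[-0.5318, 0.4621]  P^-=[0.6743 -0.1417; -0.1417 0.4242]  S=[1.3434]  K=[0.5219; -0.1655]  nu=[2.7796]  x^+=[0.9190, 0.0022]  P^+=[0.3083 -0.0257; -0.0257 0.3874]
step 4: x^-=[0.9462, -0.2097]  P^-=[0.6537 -0.1360; -0.1360 0.4151]  S=[1.3204]  K=[0.5147; -0.1628]  nu=[-1.3161]  x^+=[0.2689, 0.0045]  P^+=[0.3040 -0.0254; -0.0254 0.3801]
step 5: x^-=[0.2763, -0.0584]  P^-=[0.6489 -0.1340; -0.1340 0.4105]  S=[1.3146]  K=[0.5130; -0.1612]  nu=[0.3326]  x^+=[0.4469, -0.1120]  P^+=[0.3030 -0.0252; -0.0252 0.3763]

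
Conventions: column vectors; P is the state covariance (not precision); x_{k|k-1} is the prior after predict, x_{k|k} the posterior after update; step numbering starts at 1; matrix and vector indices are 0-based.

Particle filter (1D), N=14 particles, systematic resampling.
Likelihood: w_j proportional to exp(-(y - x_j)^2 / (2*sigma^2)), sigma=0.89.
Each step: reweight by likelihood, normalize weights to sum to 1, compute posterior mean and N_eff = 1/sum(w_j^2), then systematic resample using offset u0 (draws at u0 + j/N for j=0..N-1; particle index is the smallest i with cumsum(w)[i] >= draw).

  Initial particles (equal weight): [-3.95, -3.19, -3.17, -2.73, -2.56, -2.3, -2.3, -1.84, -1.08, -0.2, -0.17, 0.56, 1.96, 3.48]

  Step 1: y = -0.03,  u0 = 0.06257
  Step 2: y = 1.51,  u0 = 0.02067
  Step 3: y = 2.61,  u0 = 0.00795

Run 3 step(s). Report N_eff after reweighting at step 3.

step 1: w=[0.0000, 0.0005, 0.0006, 0.0028, 0.0049, 0.0108, 0.0108, 0.0352, 0.1389, 0.2736, 0.2752, 0.2237, 0.0229, 0.0001]  mean=-0.2191  Neff=4.5050  idx=[7, 8, 9, 9, 9, 9, 10, 10, 10, 10, 11, 11, 11, 12]
step 2: w=[0.0002, 0.0037, 0.0405, 0.0405, 0.0405, 0.0405, 0.0432, 0.0432, 0.0432, 0.0432, 0.1451, 0.1451, 0.1451, 0.2258]  mean=0.6202  Neff=7.7989  idx=[2, 4, 5, 7, 9, 10, 10, 11, 11, 12, 12, 13, 13, 13]
step 3: w=[0.0025, 0.0025, 0.0025, 0.0028, 0.0028, 0.0256, 0.0256, 0.0256, 0.0256, 0.0256, 0.0256, 0.2779, 0.2779, 0.2779]  mean=1.7174  Neff=4.2443  idx=[3, 7, 10, 11, 11, 11, 11, 12, 12, 12, 13, 13, 13, 13]

N_eff = 4.2443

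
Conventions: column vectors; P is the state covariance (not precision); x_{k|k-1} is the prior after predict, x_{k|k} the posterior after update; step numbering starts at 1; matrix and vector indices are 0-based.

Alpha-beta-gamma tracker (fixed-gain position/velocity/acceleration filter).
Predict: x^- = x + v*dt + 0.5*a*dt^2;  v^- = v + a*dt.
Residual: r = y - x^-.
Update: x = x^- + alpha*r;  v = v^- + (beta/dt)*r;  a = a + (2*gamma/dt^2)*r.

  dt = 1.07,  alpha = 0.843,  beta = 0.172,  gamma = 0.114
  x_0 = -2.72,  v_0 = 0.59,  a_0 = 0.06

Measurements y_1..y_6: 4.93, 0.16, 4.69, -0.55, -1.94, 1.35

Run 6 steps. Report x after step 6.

x_post = 0.7096

step 1: x_pred=-2.0544  r=6.9844  x^+=3.8335  v^+=1.7769  a^+=1.4509
step 2: x_pred=6.5653  r=-6.4053  x^+=1.1656  v^+=2.2997  a^+=0.1753
step 3: x_pred=3.7267  r=0.9633  x^+=4.5388  v^+=2.6422  a^+=0.3671
step 4: x_pred=7.5760  r=-8.1260  x^+=0.7258  v^+=1.7288  a^+=-1.2511
step 5: x_pred=1.8594  r=-3.7994  x^+=-1.3435  v^+=-0.2207  a^+=-2.0077
step 6: x_pred=-2.7289  r=4.0789  x^+=0.7096  v^+=-1.7133  a^+=-1.1954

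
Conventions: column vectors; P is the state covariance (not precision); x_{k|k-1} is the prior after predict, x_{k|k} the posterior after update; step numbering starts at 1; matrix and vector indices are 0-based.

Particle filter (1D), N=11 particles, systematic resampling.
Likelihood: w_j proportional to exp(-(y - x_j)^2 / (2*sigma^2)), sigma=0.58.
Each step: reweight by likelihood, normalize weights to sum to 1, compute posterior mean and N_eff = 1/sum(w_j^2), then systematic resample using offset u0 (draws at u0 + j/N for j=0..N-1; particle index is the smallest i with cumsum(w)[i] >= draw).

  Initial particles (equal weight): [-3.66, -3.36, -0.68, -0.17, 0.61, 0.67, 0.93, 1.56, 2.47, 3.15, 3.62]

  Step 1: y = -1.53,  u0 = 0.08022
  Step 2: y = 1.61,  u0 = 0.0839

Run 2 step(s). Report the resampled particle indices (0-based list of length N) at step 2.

resampled_idx = [4, 9, 9, 9, 9, 9, 10, 10, 10, 10, 10]

step 1: w=[0.0028, 0.0166, 0.8219, 0.1539, 0.0027, 0.0018, 0.0003, 0.0000, 0.0000, 0.0000, 0.0000]  mean=-0.6480  Neff=1.4296  idx=[2, 2, 2, 2, 2, 2, 2, 2, 2, 3, 3]
step 2: w=[0.0190, 0.0190, 0.0190, 0.0190, 0.0190, 0.0190, 0.0190, 0.0190, 0.0190, 0.4147, 0.4147]  mean=-0.2570  Neff=2.8806  idx=[4, 9, 9, 9, 9, 9, 10, 10, 10, 10, 10]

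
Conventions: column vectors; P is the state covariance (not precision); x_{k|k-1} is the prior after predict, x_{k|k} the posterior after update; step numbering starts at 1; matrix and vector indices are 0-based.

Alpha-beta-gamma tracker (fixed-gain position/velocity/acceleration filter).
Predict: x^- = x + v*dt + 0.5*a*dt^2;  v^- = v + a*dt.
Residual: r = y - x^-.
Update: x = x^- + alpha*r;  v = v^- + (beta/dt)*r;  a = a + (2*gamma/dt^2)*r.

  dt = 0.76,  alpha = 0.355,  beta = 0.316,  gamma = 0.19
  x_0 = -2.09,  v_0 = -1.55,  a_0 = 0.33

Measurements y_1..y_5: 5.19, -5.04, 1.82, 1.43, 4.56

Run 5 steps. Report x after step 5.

x_post = 4.2759

step 1: x_pred=-3.1727  r=8.3627  x^+=-0.2039  v^+=2.1779  a^+=5.8318
step 2: x_pred=3.1355  r=-8.1755  x^+=0.2332  v^+=3.2108  a^+=0.4532
step 3: x_pred=2.8043  r=-0.9843  x^+=2.4548  v^+=3.1459  a^+=-0.1944
step 4: x_pred=4.7896  r=-3.3596  x^+=3.5970  v^+=1.6013  a^+=-2.4047
step 5: x_pred=4.1195  r=0.4405  x^+=4.2759  v^+=-0.0431  a^+=-2.1149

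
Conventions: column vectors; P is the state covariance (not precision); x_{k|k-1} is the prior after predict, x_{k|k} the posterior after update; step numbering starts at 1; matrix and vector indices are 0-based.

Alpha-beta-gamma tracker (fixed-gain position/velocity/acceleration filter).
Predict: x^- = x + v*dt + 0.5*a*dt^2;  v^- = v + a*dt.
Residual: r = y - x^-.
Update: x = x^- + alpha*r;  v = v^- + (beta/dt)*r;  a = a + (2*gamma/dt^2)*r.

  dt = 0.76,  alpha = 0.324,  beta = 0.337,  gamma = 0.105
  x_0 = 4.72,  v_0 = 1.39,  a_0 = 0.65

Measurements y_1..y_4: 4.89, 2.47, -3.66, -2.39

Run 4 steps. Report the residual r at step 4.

step 1: x_pred=5.9641  r=-1.0741  x^+=5.6161  v^+=1.4077  a^+=0.2595
step 2: x_pred=6.7609  r=-4.2909  x^+=5.3707  v^+=-0.2978  a^+=-1.3006
step 3: x_pred=4.7687  r=-8.4287  x^+=2.0378  v^+=-5.0237  a^+=-4.3650
step 4: x_pred=-3.0408  r=0.6508  x^+=-2.8299  v^+=-8.0525  a^+=-4.1284

resid = 0.6508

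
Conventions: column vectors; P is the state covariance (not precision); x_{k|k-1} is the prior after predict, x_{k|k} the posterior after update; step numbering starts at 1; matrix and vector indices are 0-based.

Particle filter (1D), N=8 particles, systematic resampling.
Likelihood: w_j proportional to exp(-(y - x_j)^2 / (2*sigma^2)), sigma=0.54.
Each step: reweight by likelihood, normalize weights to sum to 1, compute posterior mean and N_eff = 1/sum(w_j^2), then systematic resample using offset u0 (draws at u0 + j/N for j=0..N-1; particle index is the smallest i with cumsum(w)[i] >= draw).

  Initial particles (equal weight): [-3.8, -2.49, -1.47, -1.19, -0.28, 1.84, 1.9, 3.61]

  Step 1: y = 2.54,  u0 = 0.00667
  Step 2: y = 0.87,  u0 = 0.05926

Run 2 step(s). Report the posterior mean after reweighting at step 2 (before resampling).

step 1: w=[0.0000, 0.0000, 0.0000, 0.0000, 0.0000, 0.4043, 0.4641, 0.1315]  mean=2.1007  Neff=2.5240  idx=[5, 5, 5, 5, 6, 6, 6, 7]
step 2: w=[0.1552, 0.1552, 0.1552, 0.1552, 0.1264, 0.1264, 0.1264, 0.0000]  mean=1.8627  Neff=6.9307  idx=[0, 1, 1, 2, 3, 4, 5, 6]

post_mean = 1.8627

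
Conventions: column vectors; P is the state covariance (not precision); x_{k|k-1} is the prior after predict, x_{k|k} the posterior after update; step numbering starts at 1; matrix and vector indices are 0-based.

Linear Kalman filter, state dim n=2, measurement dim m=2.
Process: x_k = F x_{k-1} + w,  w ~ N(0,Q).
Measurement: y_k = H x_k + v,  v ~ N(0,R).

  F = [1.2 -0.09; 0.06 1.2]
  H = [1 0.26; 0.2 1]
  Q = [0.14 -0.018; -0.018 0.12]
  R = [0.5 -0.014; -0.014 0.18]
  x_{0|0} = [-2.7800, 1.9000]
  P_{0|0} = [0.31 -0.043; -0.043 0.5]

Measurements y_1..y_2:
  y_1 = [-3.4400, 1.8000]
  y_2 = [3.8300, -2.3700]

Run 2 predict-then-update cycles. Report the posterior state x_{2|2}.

x_post = [-0.1909, -0.5775]

step 1: x^-=[-3.5070, 2.1132]  P^-=[0.5997 -0.1114; -0.1114 0.8349]  S=[1.0983 0.2059; 0.2059 0.9944]  K=[0.5390 -0.1030; -0.0592 0.8295]  nu=[-0.4824, 0.3882]  x^+=[-3.8070, 2.4638]  P^+=[0.2930 -0.0847; -0.0847 0.1671]
step 2: x^-=[-4.7902, 2.7281]  P^-=[0.5815 -0.1364; -0.1364 0.3495]  S=[1.0342 0.0496; 0.0496 0.4981]  K=[0.5325 -0.0935; -0.0755 0.6543]  nu=[7.9108, -4.1401]  x^+=[-0.1909, -0.5775]  P^+=[0.2889 -0.0821; -0.0821 0.1352]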